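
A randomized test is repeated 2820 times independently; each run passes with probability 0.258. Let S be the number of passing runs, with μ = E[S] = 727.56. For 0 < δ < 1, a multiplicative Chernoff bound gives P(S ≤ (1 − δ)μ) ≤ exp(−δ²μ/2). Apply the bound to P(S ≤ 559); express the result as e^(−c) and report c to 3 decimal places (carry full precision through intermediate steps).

Write 559 = (1 − δ)μ, so δ = 1 − 559/727.56 = 0.2316785…
Then the exponent is δ²μ/2 = (μ − 559)²/(2μ) = 19.525863.

19.526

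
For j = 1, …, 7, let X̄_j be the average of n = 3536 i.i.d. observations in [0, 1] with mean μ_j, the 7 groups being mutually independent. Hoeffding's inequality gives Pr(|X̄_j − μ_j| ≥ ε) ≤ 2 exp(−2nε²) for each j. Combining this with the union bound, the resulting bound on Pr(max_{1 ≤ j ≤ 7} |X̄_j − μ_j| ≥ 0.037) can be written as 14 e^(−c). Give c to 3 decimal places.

9.682

Union bound over the 7 events: Pr(max_{1 ≤ j ≤ 7} |X̄_j − μ_j| ≥ 0.037) ≤ 7·2·exp(−2nε²) = 14 exp(−2·3536·0.037²).
So c = 2·3536·0.037² = 9.6816.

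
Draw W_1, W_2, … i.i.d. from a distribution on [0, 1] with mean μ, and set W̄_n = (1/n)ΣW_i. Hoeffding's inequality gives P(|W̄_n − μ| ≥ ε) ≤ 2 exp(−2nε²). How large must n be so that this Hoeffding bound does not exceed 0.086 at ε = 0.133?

Require 2·exp(−2nε²) ≤ 0.086, i.e. 2nε² ≥ ln(2/0.086) = 3.146555.
So n ≥ 3.146555 / (2·0.133²) = 88.941.
The smallest integer n is 89.

89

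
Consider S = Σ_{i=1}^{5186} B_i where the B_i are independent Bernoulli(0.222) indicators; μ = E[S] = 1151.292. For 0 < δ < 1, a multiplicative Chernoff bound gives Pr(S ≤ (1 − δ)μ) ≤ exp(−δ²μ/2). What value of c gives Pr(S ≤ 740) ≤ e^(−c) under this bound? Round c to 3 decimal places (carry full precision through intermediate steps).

Write 740 = (1 − δ)μ, so δ = 1 − 740/1151.292 = 0.3572439…
Then the exponent is δ²μ/2 = (μ − 740)²/(2μ) = 73.465771.

73.466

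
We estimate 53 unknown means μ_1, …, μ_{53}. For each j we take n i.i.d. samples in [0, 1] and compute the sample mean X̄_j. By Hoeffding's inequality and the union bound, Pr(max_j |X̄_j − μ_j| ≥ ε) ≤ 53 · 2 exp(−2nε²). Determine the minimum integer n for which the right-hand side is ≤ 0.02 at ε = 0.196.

112

Need 2·53·exp(−2nε²) ≤ 0.02, i.e. exp(−2nε²) ≤ 0.02/106.
So 2nε² ≥ ln(106/0.02) = 8.575462.
Hence n ≥ 8.575462/(2·0.196²) = 111.613.
The smallest integer n is 112.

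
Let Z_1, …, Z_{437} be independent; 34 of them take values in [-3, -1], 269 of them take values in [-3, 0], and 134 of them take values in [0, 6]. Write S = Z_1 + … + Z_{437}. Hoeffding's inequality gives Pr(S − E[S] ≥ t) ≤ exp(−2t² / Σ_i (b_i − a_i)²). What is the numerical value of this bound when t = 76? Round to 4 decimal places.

Σ(b_i − a_i)² = 34·2² + 269·3² + 134·6² = 7381.
Exponent = 2·76² / 7381 = 1.56510.
Bound = exp(−1.56510) = 0.20907.

0.2091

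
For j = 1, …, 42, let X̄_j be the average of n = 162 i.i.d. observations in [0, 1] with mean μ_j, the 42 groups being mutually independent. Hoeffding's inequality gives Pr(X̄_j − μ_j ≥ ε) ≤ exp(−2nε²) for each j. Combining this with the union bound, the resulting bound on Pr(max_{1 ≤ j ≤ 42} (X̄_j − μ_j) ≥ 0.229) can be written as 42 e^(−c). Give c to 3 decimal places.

16.991

Union bound over the 42 events: Pr(max_{1 ≤ j ≤ 42} (X̄_j − μ_j) ≥ 0.229) ≤ 42·exp(−2nε²) = 42 exp(−2·162·0.229²).
So c = 2·162·0.229² = 16.9909.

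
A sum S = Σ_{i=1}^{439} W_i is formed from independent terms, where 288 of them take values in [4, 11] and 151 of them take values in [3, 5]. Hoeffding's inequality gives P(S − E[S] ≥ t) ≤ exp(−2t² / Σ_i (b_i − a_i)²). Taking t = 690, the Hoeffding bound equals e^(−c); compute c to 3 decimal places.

Σ(b_i − a_i)² = 288·7² + 151·2² = 14716.
c = 2t² / 14716 = 2·690² / 14716 = 64.7051.

64.705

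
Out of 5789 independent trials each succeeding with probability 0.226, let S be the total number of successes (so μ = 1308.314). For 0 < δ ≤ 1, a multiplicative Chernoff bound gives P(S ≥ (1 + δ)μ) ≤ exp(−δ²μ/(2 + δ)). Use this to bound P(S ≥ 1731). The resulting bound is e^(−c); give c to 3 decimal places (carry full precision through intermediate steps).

58.784

Write 1731 = (1 + δ)μ, so δ = 1731/1308.314 − 1 = 0.3230769…
Then the exponent is δ²μ/(2 + δ) = (1731 − μ)² / (μ·(2 + δ)) = 58.784138.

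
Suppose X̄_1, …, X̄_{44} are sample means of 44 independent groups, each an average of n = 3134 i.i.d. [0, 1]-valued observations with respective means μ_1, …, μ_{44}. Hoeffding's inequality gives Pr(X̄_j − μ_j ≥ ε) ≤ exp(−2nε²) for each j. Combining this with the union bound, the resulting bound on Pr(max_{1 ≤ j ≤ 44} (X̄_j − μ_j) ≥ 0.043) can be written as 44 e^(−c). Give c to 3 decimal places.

11.590

Union bound over the 44 events: Pr(max_{1 ≤ j ≤ 44} (X̄_j − μ_j) ≥ 0.043) ≤ 44·exp(−2nε²) = 44 exp(−2·3134·0.043²).
So c = 2·3134·0.043² = 11.5895.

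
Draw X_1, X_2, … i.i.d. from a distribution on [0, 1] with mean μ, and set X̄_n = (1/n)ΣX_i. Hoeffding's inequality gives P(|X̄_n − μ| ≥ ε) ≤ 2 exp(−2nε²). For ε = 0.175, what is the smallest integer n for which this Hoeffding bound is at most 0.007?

Require 2·exp(−2nε²) ≤ 0.007, i.e. 2nε² ≥ ln(2/0.007) = 5.654992.
So n ≥ 5.654992 / (2·0.175²) = 92.326.
The smallest integer n is 93.

93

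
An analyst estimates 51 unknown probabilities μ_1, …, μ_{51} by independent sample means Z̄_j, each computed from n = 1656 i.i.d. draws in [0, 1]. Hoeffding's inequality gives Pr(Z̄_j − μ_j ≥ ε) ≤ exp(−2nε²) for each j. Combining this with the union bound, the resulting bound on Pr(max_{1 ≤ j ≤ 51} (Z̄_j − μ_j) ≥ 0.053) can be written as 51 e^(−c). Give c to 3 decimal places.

9.303

Union bound over the 51 events: Pr(max_{1 ≤ j ≤ 51} (Z̄_j − μ_j) ≥ 0.053) ≤ 51·exp(−2nε²) = 51 exp(−2·1656·0.053²).
So c = 2·1656·0.053² = 9.3034.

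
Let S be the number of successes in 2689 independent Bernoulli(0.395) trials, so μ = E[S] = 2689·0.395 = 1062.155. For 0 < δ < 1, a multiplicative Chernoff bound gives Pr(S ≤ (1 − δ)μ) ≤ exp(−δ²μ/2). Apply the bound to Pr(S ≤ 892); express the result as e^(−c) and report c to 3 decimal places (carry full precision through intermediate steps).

Write 892 = (1 − δ)μ, so δ = 1 − 892/1062.155 = 0.1601979…
Then the exponent is δ²μ/2 = (μ − 892)²/(2μ) = 13.629237.

13.629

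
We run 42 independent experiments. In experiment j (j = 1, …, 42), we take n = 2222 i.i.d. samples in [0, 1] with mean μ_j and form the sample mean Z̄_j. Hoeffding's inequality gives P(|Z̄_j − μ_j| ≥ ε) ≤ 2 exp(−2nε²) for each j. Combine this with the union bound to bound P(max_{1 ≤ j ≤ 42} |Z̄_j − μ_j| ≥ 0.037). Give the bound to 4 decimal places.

Per-experiment Hoeffding bound: 2·exp(−2·2222·0.037²) = 2·exp(−6.08384) = 0.0045588.
Union bound over 42 events: 42·0.0045588 = 0.19147.

0.1915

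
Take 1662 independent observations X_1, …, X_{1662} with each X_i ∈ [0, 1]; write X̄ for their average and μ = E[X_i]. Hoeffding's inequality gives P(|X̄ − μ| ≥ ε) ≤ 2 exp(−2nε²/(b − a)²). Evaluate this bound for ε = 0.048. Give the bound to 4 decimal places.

Exponent: 2nε²/(b − a)² = 2·1662·0.048² / 1² = 7.65850.
Bound = 2·exp(−7.65850) = 0.00094.

0.0009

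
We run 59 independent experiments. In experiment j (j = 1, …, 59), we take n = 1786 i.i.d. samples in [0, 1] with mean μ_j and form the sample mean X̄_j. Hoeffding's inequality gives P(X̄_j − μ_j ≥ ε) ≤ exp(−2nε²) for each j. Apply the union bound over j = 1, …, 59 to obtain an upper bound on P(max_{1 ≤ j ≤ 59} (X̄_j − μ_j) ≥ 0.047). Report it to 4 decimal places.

0.0221

Per-experiment Hoeffding bound: exp(−2·1786·0.047²) = exp(−7.89055) = 0.00037426.
Union bound over 59 events: 59·0.00037426 = 0.02208.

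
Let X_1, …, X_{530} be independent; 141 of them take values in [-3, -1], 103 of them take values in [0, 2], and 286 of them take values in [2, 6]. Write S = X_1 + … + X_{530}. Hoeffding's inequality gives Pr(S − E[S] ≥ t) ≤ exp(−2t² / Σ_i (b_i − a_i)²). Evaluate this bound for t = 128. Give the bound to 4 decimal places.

0.0027

Σ(b_i − a_i)² = 141·2² + 103·2² + 286·4² = 5552.
Exponent = 2·128² / 5552 = 5.90202.
Bound = exp(−5.90202) = 0.00273.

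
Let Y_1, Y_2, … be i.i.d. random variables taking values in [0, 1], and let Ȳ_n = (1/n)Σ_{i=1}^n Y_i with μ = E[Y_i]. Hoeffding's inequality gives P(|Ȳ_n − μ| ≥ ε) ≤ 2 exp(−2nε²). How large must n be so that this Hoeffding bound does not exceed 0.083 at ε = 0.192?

44

Require 2·exp(−2nε²) ≤ 0.083, i.e. 2nε² ≥ ln(2/0.083) = 3.182062.
So n ≥ 3.182062 / (2·0.192²) = 43.159.
The smallest integer n is 44.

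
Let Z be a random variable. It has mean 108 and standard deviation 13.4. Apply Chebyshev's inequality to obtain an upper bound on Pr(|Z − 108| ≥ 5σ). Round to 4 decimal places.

0.0400

Chebyshev: Pr(|Z − μ| ≥ t) ≤ Var(Z)/t².
Var(Z) = σ² = 13.4² = 179.56.
t = 5·13.4 = 67.
Bound = 179.56 / 4489 = 0.0400.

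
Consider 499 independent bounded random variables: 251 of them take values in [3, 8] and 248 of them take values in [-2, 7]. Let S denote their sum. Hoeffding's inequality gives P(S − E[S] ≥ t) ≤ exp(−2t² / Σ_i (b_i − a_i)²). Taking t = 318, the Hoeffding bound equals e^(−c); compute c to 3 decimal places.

Σ(b_i − a_i)² = 251·5² + 248·9² = 26363.
c = 2t² / 26363 = 2·318² / 26363 = 7.6717.

7.672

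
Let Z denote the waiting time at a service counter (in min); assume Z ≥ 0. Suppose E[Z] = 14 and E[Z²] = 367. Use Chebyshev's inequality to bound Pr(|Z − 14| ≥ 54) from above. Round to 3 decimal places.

0.059

Var(Z) = E[Z²] − (E[Z])² = 367 − 196 = 171.
Chebyshev's inequality: Pr(|Z − μ| ≥ t) ≤ Var(Z)/t² = 171/2916 = 0.0586.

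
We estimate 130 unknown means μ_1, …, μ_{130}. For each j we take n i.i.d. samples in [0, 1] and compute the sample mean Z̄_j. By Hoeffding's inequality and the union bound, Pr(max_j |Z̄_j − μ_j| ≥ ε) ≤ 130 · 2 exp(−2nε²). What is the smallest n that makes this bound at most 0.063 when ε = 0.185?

Need 2·130·exp(−2nε²) ≤ 0.063, i.e. exp(−2nε²) ≤ 0.063/260.
So 2nε² ≥ ln(260/0.063) = 8.325302.
Hence n ≥ 8.325302/(2·0.185²) = 121.626.
The smallest integer n is 122.

122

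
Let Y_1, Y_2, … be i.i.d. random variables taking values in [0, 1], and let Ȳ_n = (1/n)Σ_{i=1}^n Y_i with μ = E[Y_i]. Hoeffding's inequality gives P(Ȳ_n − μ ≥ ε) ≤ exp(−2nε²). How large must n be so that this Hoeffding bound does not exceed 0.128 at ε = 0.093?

119

Require exp(−2nε²) ≤ 0.128, i.e. 2nε² ≥ ln(1/0.128) = 2.055725.
So n ≥ 2.055725 / (2·0.093²) = 118.842.
The smallest integer n is 119.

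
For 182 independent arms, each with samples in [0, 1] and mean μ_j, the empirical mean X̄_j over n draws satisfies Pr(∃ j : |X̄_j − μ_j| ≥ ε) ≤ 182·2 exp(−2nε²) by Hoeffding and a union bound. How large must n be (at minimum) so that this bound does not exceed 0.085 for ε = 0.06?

1162

Need 2·182·exp(−2nε²) ≤ 0.085, i.e. exp(−2nε²) ≤ 0.085/364.
So 2nε² ≥ ln(364/0.085) = 8.362258.
Hence n ≥ 8.362258/(2·0.06²) = 1161.425.
The smallest integer n is 1162.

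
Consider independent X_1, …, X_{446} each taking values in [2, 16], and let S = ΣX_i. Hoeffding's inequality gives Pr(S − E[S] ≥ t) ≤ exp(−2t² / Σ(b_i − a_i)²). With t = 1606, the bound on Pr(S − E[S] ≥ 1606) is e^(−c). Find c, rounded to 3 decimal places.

Σ(b_i − a_i)² = 446·(14)² = 87416.
c = 2t²/87416 = 2·1606²/87416 = 59.0106.

59.011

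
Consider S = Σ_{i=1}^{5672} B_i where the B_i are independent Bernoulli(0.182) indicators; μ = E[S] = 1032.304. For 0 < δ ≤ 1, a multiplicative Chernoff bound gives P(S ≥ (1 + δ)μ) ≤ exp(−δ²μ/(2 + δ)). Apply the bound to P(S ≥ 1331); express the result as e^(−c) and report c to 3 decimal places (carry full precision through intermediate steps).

Write 1331 = (1 + δ)μ, so δ = 1331/1032.304 − 1 = 0.2893489…
Then the exponent is δ²μ/(2 + δ) = (1331 − μ)² / (μ·(2 + δ)) = 37.751936.

37.752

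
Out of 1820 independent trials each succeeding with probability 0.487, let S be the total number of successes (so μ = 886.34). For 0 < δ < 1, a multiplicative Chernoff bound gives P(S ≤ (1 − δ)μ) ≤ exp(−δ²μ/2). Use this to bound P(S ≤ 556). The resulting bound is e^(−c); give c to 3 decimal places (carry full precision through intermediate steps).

Write 556 = (1 − δ)μ, so δ = 1 − 556/886.34 = 0.3727012…
Then the exponent is δ²μ/2 = (μ − 556)²/(2μ) = 61.559061.

61.559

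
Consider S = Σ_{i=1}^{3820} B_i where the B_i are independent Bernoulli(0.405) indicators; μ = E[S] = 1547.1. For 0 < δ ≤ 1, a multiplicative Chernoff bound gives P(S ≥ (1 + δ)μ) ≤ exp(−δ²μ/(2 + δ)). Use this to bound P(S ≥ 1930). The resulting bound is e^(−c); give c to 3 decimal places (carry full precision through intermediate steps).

42.165

Write 1930 = (1 + δ)μ, so δ = 1930/1547.1 − 1 = 0.2474953…
Then the exponent is δ²μ/(2 + δ) = (1930 − μ)² / (μ·(2 + δ)) = 42.165140.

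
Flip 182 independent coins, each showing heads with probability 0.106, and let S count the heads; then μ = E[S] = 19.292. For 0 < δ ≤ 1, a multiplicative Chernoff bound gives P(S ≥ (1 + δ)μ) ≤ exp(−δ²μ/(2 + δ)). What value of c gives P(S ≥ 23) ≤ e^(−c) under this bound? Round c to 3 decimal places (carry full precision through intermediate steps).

0.325

Write 23 = (1 + δ)μ, so δ = 23/19.292 − 1 = 0.192204…
Then the exponent is δ²μ/(2 + δ) = (23 − μ)² / (μ·(2 + δ)) = 0.325103.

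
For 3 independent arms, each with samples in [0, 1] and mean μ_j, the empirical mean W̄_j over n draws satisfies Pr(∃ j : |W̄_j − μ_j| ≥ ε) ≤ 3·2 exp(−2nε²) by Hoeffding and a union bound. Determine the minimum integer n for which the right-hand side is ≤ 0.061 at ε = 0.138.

121

Need 2·3·exp(−2nε²) ≤ 0.061, i.e. exp(−2nε²) ≤ 0.061/6.
So 2nε² ≥ ln(6/0.061) = 4.588641.
Hence n ≥ 4.588641/(2·0.138²) = 120.475.
The smallest integer n is 121.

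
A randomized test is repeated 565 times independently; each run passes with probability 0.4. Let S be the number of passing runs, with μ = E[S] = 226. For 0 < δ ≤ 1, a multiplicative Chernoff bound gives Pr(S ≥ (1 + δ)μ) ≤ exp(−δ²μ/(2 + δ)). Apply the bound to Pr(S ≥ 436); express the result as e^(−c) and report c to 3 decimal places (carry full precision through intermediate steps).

66.616

Write 436 = (1 + δ)μ, so δ = 436/226 − 1 = 0.9292035…
Then the exponent is δ²μ/(2 + δ) = (436 − μ)² / (μ·(2 + δ)) = 66.616314.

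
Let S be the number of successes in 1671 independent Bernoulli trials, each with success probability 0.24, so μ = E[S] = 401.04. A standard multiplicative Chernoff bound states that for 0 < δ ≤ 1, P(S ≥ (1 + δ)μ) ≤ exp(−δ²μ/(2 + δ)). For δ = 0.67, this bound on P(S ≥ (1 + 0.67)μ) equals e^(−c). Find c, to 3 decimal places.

67.426

c = δ²μ/(2 + δ) = 0.67²·401.04/(2 + 0.67) = 67.4258.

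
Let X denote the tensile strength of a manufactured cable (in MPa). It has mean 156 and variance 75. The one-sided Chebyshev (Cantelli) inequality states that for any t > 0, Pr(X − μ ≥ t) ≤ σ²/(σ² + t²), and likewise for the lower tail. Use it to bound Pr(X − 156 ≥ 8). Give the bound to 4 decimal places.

Here σ² = 75 and t = 8, so σ² + t² = 139.
Cantelli's bound: 75/139 = 0.5396.

0.5396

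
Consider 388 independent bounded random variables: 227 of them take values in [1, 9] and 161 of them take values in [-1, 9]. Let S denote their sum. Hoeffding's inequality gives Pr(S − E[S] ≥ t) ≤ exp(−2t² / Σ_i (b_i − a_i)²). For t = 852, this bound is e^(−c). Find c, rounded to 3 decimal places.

Σ(b_i − a_i)² = 227·8² + 161·10² = 30628.
c = 2t² / 30628 = 2·852² / 30628 = 47.4013.

47.401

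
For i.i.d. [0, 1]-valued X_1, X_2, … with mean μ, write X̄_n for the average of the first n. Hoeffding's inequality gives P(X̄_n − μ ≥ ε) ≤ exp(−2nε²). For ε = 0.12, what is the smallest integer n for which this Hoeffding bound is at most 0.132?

71

Require exp(−2nε²) ≤ 0.132, i.e. 2nε² ≥ ln(1/0.132) = 2.024953.
So n ≥ 2.024953 / (2·0.12²) = 70.311.
The smallest integer n is 71.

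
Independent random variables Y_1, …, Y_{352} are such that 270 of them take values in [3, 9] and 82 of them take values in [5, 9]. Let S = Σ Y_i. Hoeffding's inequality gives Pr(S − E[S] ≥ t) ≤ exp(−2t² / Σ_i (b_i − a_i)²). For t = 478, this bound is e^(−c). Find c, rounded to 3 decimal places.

Σ(b_i − a_i)² = 270·6² + 82·4² = 11032.
c = 2t² / 11032 = 2·478² / 11032 = 41.4220.

41.422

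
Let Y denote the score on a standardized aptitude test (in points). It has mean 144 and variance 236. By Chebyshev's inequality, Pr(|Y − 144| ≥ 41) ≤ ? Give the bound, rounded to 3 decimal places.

0.140

Chebyshev: Pr(|Y − μ| ≥ t) ≤ Var(Y)/t².
Bound = 236 / 1681 = 0.1404.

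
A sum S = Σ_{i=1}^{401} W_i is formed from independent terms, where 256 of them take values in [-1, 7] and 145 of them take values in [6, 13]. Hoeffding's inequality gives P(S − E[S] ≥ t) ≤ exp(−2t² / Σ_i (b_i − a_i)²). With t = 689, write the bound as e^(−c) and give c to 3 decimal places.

Σ(b_i − a_i)² = 256·8² + 145·7² = 23489.
c = 2t² / 23489 = 2·689² / 23489 = 40.4207.

40.421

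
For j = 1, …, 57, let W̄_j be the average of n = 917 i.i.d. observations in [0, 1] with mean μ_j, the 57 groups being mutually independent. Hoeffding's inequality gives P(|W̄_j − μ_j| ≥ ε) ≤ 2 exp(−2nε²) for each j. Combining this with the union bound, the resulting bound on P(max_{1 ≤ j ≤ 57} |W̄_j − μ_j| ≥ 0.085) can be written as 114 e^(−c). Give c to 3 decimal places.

Union bound over the 57 events: P(max_{1 ≤ j ≤ 57} |W̄_j − μ_j| ≥ 0.085) ≤ 57·2·exp(−2nε²) = 114 exp(−2·917·0.085²).
So c = 2·917·0.085² = 13.2507.

13.251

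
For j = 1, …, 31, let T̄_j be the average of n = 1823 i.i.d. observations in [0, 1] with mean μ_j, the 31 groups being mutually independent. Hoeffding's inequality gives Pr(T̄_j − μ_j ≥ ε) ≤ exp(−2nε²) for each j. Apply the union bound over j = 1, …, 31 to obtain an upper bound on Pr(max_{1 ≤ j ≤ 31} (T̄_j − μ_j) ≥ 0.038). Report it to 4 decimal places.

0.1603

Per-experiment Hoeffding bound: exp(−2·1823·0.038²) = exp(−5.26482) = 0.0051703.
Union bound over 31 events: 31·0.0051703 = 0.16028.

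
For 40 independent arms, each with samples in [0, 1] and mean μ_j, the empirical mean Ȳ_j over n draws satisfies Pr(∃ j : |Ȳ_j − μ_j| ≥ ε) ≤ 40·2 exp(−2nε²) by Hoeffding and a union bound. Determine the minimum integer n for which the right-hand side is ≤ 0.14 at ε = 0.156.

Need 2·40·exp(−2nε²) ≤ 0.14, i.e. exp(−2nε²) ≤ 0.14/80.
So 2nε² ≥ ln(80/0.14) = 6.348139.
Hence n ≥ 6.348139/(2·0.156²) = 130.427.
The smallest integer n is 131.

131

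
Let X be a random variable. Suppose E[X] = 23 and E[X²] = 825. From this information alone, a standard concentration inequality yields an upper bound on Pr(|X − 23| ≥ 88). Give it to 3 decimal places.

The first two moments determine the variance, so Chebyshev's inequality is the sharpest standard bound available.
Var(X) = E[X²] − (E[X])² = 825 − 529 = 296.
Chebyshev's inequality: Pr(|X − μ| ≥ t) ≤ Var(X)/t² = 296/7744 = 0.0382.

0.038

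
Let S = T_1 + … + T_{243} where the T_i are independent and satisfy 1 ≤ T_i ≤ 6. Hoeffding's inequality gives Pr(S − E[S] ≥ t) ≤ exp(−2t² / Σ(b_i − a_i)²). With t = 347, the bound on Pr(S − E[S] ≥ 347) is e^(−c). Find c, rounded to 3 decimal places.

39.641

Σ(b_i − a_i)² = 243·(5)² = 6075.
c = 2t²/6075 = 2·347²/6075 = 39.6408.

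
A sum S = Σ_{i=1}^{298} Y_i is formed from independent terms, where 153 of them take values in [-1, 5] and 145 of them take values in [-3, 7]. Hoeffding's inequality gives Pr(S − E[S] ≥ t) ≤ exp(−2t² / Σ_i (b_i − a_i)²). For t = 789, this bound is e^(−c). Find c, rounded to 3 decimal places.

Σ(b_i − a_i)² = 153·6² + 145·10² = 20008.
c = 2t² / 20008 = 2·789² / 20008 = 62.2272.

62.227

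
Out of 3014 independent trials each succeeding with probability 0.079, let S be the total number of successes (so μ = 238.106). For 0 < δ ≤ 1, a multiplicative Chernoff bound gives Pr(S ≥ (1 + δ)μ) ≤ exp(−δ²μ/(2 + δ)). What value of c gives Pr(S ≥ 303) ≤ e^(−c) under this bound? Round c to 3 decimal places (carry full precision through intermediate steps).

7.783

Write 303 = (1 + δ)μ, so δ = 303/238.106 − 1 = 0.2725425…
Then the exponent is δ²μ/(2 + δ) = (303 − μ)² / (μ·(2 + δ)) = 7.782636.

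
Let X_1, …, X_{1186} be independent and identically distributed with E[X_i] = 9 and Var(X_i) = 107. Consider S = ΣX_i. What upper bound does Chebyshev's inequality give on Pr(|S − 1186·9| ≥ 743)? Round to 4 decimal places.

0.2299

Var(S) = n·Var(X_i) = 1186·107 = 126902.
Chebyshev: Pr(|S − 1186·9| ≥ 743) ≤ Var(S)/743² = 126902/552049 = 0.2299.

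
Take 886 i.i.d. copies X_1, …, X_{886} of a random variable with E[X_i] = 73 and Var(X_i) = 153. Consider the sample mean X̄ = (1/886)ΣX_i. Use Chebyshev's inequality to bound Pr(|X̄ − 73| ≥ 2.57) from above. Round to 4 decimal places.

Var(X̄) = Var(X_i)/n = 153/886 = 0.17269.
Chebyshev: Pr(|X̄ − 73| ≥ 2.57) ≤ Var(X̄)/(2.57)² = 153/(886·2.57²) = 0.0261.

0.0261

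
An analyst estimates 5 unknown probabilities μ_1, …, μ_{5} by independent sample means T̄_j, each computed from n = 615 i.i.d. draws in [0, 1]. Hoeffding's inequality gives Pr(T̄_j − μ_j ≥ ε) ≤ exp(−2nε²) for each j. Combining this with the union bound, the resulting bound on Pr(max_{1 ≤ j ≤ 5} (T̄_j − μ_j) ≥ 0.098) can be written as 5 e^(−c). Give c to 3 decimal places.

Union bound over the 5 events: Pr(max_{1 ≤ j ≤ 5} (T̄_j − μ_j) ≥ 0.098) ≤ 5·exp(−2nε²) = 5 exp(−2·615·0.098²).
So c = 2·615·0.098² = 11.8129.

11.813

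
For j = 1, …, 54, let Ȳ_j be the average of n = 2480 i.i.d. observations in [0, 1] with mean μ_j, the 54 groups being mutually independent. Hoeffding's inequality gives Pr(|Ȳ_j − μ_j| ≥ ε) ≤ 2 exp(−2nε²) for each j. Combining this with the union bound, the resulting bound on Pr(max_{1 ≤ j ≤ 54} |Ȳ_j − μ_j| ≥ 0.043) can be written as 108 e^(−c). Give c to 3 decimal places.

Union bound over the 54 events: Pr(max_{1 ≤ j ≤ 54} |Ȳ_j − μ_j| ≥ 0.043) ≤ 54·2·exp(−2nε²) = 108 exp(−2·2480·0.043²).
So c = 2·2480·0.043² = 9.1710.

9.171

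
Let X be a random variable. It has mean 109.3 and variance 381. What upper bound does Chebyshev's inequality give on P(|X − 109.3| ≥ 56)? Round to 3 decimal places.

0.121

Chebyshev: P(|X − μ| ≥ t) ≤ Var(X)/t².
Bound = 381 / 3136 = 0.1215.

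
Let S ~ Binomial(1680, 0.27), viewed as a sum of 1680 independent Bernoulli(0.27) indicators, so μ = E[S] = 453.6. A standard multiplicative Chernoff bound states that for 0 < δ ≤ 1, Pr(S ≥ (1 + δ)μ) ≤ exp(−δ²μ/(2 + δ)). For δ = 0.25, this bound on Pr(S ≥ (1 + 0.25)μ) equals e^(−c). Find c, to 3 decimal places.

c = δ²μ/(2 + δ) = 0.25²·453.6/(2 + 0.25) = 12.6000.

12.600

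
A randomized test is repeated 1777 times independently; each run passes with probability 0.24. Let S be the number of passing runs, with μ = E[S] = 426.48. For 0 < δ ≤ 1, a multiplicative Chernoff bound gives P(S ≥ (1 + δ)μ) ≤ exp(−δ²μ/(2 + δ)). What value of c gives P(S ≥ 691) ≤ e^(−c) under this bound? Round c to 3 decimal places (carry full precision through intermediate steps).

Write 691 = (1 + δ)μ, so δ = 691/426.48 − 1 = 0.6202401…
Then the exponent is δ²μ/(2 + δ) = (691 − μ)² / (μ·(2 + δ)) = 62.614839.

62.615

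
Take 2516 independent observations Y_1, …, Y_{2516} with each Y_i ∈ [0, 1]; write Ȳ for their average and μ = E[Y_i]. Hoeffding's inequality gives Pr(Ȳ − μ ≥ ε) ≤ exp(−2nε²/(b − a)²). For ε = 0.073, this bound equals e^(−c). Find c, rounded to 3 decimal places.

26.816

c = 2nε²/(b − a)² = 2·2516·0.073² / 1² = 26.8155.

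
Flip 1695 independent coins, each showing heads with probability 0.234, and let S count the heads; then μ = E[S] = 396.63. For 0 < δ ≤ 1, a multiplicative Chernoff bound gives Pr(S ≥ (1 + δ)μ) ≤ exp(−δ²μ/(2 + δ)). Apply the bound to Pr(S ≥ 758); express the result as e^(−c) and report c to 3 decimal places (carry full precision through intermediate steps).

Write 758 = (1 + δ)μ, so δ = 758/396.63 − 1 = 0.911101…
Then the exponent is δ²μ/(2 + δ) = (758 − μ)² / (μ·(2 + δ)) = 113.099674.

113.100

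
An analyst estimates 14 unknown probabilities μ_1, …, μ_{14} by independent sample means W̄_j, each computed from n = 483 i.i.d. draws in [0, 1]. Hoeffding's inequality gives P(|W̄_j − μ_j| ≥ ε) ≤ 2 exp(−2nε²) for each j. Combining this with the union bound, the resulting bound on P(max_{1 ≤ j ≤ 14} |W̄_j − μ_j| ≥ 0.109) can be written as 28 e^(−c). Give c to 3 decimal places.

Union bound over the 14 events: P(max_{1 ≤ j ≤ 14} |W̄_j − μ_j| ≥ 0.109) ≤ 14·2·exp(−2nε²) = 28 exp(−2·483·0.109²).
So c = 2·483·0.109² = 11.4770.

11.477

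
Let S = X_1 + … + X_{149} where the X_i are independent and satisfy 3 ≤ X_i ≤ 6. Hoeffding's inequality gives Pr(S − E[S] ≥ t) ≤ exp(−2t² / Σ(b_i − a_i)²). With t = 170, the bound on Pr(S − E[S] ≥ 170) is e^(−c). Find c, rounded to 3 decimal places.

43.102

Σ(b_i − a_i)² = 149·(3)² = 1341.
c = 2t²/1341 = 2·170²/1341 = 43.1022.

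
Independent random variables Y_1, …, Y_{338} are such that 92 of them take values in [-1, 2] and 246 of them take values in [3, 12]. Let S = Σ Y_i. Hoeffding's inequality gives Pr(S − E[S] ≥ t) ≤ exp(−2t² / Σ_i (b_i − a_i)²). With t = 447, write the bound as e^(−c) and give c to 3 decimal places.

Σ(b_i − a_i)² = 92·3² + 246·9² = 20754.
c = 2t² / 20754 = 2·447² / 20754 = 19.2550.

19.255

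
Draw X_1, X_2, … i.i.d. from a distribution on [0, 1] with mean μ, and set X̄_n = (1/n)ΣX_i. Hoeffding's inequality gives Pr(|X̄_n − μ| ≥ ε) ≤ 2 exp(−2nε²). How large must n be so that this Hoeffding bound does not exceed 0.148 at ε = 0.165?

Require 2·exp(−2nε²) ≤ 0.148, i.e. 2nε² ≥ ln(2/0.148) = 2.603690.
So n ≥ 2.603690 / (2·0.165²) = 47.818.
The smallest integer n is 48.

48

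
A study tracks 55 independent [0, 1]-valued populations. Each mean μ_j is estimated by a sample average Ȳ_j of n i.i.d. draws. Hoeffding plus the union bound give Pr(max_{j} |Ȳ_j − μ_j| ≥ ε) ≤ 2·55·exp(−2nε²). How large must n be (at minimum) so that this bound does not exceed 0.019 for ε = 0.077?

Need 2·55·exp(−2nε²) ≤ 0.019, i.e. exp(−2nε²) ≤ 0.019/110.
So 2nε² ≥ ln(110/0.019) = 8.663797.
Hence n ≥ 8.663797/(2·0.077²) = 730.629.
The smallest integer n is 731.

731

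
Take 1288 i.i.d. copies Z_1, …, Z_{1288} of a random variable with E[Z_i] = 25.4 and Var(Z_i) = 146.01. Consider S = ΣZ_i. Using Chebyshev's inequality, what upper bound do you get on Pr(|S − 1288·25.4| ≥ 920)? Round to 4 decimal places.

Var(S) = n·Var(Z_i) = 1288·146.01 = 188060.88.
Chebyshev: Pr(|S − 1288·25.4| ≥ 920) ≤ Var(S)/920² = 188060.88/846400 = 0.2222.

0.2222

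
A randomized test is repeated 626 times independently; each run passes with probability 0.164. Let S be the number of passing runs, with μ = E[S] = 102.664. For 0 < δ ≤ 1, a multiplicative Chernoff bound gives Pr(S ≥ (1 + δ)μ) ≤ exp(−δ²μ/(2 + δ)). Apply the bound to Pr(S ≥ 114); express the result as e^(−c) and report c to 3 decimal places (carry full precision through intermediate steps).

0.593

Write 114 = (1 + δ)μ, so δ = 114/102.664 − 1 = 0.1104185…
Then the exponent is δ²μ/(2 + δ) = (114 − μ)² / (μ·(2 + δ)) = 0.593107.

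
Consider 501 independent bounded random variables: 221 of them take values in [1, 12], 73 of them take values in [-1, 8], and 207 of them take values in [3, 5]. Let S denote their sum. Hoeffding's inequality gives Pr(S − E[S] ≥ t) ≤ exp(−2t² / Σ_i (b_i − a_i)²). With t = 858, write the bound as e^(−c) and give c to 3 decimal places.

43.974

Σ(b_i − a_i)² = 221·11² + 73·9² + 207·2² = 33482.
c = 2t² / 33482 = 2·858² / 33482 = 43.9737.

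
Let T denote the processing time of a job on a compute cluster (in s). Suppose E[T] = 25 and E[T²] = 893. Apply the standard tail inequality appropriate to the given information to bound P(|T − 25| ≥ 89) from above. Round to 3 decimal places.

The first two moments determine the variance, so Chebyshev's inequality is the sharpest standard bound available.
Var(T) = E[T²] − (E[T])² = 893 − 625 = 268.
Chebyshev's inequality: P(|T − μ| ≥ t) ≤ Var(T)/t² = 268/7921 = 0.0338.

0.034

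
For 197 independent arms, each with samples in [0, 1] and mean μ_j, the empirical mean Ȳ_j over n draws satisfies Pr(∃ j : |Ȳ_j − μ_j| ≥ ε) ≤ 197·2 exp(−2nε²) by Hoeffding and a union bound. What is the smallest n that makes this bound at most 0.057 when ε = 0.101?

434

Need 2·197·exp(−2nε²) ≤ 0.057, i.e. exp(−2nε²) ≤ 0.057/394.
So 2nε² ≥ ln(394/0.057) = 8.841055.
Hence n ≥ 8.841055/(2·0.101²) = 433.343.
The smallest integer n is 434.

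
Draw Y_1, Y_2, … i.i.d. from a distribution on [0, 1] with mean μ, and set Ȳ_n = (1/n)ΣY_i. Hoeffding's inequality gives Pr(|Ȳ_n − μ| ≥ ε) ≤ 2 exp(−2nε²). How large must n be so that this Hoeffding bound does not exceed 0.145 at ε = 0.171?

Require 2·exp(−2nε²) ≤ 0.145, i.e. 2nε² ≥ ln(2/0.145) = 2.624169.
So n ≥ 2.624169 / (2·0.171²) = 44.871.
The smallest integer n is 45.

45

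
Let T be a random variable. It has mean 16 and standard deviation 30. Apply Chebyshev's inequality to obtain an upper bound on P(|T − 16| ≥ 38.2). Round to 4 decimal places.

0.6168

Chebyshev: P(|T − μ| ≥ t) ≤ Var(T)/t².
Var(T) = σ² = 30² = 900.
Bound = 900 / 1459.24 = 0.6168.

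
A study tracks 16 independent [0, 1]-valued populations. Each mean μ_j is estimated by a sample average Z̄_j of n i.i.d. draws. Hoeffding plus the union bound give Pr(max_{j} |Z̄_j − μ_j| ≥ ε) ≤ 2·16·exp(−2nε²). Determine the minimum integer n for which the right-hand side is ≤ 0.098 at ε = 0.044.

1495

Need 2·16·exp(−2nε²) ≤ 0.098, i.e. exp(−2nε²) ≤ 0.098/32.
So 2nε² ≥ ln(32/0.098) = 5.788524.
Hence n ≥ 5.788524/(2·0.044²) = 1494.970.
The smallest integer n is 1495.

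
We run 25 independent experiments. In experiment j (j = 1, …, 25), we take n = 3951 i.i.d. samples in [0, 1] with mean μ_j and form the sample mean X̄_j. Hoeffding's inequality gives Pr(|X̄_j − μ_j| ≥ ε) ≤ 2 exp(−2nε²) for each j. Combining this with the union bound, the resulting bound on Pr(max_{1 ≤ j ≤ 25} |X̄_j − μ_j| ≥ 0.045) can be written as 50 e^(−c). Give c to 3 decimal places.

Union bound over the 25 events: Pr(max_{1 ≤ j ≤ 25} |X̄_j − μ_j| ≥ 0.045) ≤ 25·2·exp(−2nε²) = 50 exp(−2·3951·0.045²).
So c = 2·3951·0.045² = 16.0016.

16.002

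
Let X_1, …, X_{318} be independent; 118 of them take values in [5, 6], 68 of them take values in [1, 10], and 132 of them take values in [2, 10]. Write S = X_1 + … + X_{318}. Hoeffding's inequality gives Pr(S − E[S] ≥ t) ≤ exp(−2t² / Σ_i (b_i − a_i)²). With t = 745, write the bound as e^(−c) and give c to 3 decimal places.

Σ(b_i − a_i)² = 118·1² + 68·9² + 132·8² = 14074.
c = 2t² / 14074 = 2·745² / 14074 = 78.8724.

78.872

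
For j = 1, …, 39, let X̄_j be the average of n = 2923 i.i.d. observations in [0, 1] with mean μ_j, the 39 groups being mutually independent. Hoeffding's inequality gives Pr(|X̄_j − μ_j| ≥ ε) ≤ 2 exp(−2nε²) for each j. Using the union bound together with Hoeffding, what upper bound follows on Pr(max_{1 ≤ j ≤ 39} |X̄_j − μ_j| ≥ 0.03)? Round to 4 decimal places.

0.4047

Per-experiment Hoeffding bound: 2·exp(−2·2923·0.03²) = 2·exp(−5.26140) = 0.010376.
Union bound over 39 events: 39·0.010376 = 0.40467.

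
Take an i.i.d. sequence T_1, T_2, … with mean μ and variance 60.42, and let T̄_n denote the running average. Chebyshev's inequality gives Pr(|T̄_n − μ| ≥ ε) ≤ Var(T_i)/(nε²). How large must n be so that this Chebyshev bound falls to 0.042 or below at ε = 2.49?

Require 60.42/(n·2.49²) ≤ 0.042, i.e. n ≥ 60.42/(0.042·2.49²) = 232.024.
The smallest integer n is 233.

233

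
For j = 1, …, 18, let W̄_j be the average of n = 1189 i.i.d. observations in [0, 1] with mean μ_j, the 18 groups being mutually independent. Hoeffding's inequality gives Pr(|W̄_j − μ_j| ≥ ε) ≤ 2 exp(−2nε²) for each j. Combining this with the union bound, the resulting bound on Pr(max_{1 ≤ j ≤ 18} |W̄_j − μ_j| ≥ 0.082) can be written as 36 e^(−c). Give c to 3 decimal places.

Union bound over the 18 events: Pr(max_{1 ≤ j ≤ 18} |W̄_j − μ_j| ≥ 0.082) ≤ 18·2·exp(−2nε²) = 36 exp(−2·1189·0.082²).
So c = 2·1189·0.082² = 15.9897.

15.990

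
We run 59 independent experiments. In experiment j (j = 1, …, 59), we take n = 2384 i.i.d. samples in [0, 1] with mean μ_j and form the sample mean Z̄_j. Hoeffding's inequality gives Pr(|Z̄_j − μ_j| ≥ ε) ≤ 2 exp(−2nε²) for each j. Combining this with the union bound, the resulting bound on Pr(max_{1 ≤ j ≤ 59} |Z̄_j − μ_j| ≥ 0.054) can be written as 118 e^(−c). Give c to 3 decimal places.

Union bound over the 59 events: Pr(max_{1 ≤ j ≤ 59} |Z̄_j − μ_j| ≥ 0.054) ≤ 59·2·exp(−2nε²) = 118 exp(−2·2384·0.054²).
So c = 2·2384·0.054² = 13.9035.

13.903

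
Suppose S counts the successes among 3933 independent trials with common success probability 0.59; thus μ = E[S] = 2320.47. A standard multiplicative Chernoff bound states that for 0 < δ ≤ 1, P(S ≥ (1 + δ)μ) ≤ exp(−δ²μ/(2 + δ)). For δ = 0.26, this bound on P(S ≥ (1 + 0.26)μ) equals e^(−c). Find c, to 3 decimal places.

69.409

c = δ²μ/(2 + δ) = 0.26²·2320.47/(2 + 0.26) = 69.4087.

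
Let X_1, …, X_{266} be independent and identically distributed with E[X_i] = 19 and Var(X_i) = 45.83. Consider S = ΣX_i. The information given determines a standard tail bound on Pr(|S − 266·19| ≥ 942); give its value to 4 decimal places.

With mean and variance of each term known, Chebyshev's inequality bounds the deviation of the sum (or sample mean).
Var(S) = n·Var(X_i) = 266·45.83 = 12190.78.
Chebyshev: Pr(|S − 266·19| ≥ 942) ≤ Var(S)/942² = 12190.78/887364 = 0.0137.

0.0137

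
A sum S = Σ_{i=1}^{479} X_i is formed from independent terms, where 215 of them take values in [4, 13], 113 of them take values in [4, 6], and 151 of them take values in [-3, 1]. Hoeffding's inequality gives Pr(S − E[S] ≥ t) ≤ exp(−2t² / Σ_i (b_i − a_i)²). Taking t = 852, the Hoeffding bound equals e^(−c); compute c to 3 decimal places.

Σ(b_i − a_i)² = 215·9² + 113·2² + 151·4² = 20283.
c = 2t² / 20283 = 2·852² / 20283 = 71.5776.

71.578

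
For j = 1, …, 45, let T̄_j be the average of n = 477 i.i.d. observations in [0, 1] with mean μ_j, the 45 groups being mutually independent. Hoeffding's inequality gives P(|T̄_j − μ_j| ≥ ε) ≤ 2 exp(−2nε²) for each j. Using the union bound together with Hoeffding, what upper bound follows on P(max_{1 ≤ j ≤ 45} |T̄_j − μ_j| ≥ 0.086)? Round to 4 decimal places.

Per-experiment Hoeffding bound: 2·exp(−2·477·0.086²) = 2·exp(−7.05578) = 0.0017248.
Union bound over 45 events: 45·0.0017248 = 0.07762.

0.0776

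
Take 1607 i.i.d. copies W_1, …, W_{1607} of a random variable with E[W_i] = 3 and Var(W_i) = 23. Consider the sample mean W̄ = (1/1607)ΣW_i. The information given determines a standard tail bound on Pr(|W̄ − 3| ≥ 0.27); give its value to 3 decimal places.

With mean and variance of each term known, Chebyshev's inequality bounds the deviation of the sum (or sample mean).
Var(W̄) = Var(W_i)/n = 23/1607 = 0.014312.
Chebyshev: Pr(|W̄ − 3| ≥ 0.27) ≤ Var(W̄)/(0.27)² = 23/(1607·0.27²) = 0.1963.

0.196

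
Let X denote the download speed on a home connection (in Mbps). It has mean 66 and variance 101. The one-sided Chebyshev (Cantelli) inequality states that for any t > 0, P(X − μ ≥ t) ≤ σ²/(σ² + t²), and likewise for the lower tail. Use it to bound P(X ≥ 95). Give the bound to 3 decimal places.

Here σ² = 101 and t = 29, so σ² + t² = 942.
Cantelli's bound: 101/942 = 0.1072.

0.107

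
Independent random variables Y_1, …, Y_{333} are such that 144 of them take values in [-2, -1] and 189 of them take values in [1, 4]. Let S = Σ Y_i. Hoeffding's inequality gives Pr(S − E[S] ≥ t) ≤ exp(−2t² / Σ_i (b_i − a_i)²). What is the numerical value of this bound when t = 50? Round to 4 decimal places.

Σ(b_i − a_i)² = 144·1² + 189·3² = 1845.
Exponent = 2·50² / 1845 = 2.71003.
Bound = exp(−2.71003) = 0.06654.

0.0665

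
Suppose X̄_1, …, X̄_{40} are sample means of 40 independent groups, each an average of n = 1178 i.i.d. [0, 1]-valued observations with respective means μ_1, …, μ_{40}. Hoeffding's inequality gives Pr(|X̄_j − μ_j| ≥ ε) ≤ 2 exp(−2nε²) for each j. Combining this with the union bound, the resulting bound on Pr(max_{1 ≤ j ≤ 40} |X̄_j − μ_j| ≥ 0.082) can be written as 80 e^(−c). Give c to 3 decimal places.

Union bound over the 40 events: Pr(max_{1 ≤ j ≤ 40} |X̄_j − μ_j| ≥ 0.082) ≤ 40·2·exp(−2nε²) = 80 exp(−2·1178·0.082²).
So c = 2·1178·0.082² = 15.8417.

15.842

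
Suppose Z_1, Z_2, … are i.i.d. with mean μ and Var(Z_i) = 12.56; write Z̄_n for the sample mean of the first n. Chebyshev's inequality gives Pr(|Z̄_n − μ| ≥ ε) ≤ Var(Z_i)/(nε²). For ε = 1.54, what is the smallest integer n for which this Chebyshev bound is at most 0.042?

Require 12.56/(n·1.54²) ≤ 0.042, i.e. n ≥ 12.56/(0.042·1.54²) = 126.095.
The smallest integer n is 127.

127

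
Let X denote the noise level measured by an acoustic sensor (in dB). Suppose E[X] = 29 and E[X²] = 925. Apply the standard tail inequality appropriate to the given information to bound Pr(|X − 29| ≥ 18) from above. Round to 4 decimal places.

0.2593

The first two moments determine the variance, so Chebyshev's inequality is the sharpest standard bound available.
Var(X) = E[X²] − (E[X])² = 925 − 841 = 84.
Chebyshev's inequality: Pr(|X − μ| ≥ t) ≤ Var(X)/t² = 84/324 = 0.2593.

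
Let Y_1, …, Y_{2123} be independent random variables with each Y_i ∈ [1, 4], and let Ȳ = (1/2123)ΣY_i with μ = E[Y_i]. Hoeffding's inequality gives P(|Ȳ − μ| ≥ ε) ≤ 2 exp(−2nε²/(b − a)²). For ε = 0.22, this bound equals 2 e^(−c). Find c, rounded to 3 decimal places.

22.834

c = 2nε²/(b − a)² = 2·2123·0.22² / 3² = 22.8340.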